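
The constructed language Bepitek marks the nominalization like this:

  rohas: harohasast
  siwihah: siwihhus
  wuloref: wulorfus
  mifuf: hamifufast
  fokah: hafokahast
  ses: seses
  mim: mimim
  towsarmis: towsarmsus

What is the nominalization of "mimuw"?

hamimuwast

ses and rohas both end in -s yet inflect differently (seses, harohasast), so the final letter is not what conditions the rule; the number of vowels is.
"mimuw" has 2 vowels. The stems with 2 vowels (mifuf → hamifufast, rohas → harohasast, fokah → hafokahast) add ha- … -ast around the stem.
The other patterns: stems with 1 vowel repeat the first consonant+vowel as a prefix; stems with 3 vowels delete the last vowel and add -us.
So mimuw → hamimuwast.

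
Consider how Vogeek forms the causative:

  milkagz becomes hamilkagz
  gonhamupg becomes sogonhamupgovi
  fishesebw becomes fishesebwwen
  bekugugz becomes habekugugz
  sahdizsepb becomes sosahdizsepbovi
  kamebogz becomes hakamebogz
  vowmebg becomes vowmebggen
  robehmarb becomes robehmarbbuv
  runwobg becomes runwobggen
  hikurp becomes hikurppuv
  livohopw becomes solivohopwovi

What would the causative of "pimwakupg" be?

gonhamupg and vowmebg both end in -g yet inflect differently (sogonhamupgovi, vowmebggen), so the final letter is not what conditions the rule; the second-to-last letter is.
"pimwakupg" has second-to-last letter 'p'. The stems whose second-to-last letter is 'p' (livohopw → solivohopwovi, sahdizsepb → sosahdizsepbovi, gonhamupg → sogonhamupgovi) add so- … -ovi around the stem.
The other patterns: stems whose second-to-last letter is 'g' add the prefix ha-; stems whose second-to-last letter is 'b' double the final consonant and add -en; stems whose second-to-last letter is 'r' double the final consonant and add -uv.
So pimwakupg → sopimwakupgovi.

sopimwakupgovi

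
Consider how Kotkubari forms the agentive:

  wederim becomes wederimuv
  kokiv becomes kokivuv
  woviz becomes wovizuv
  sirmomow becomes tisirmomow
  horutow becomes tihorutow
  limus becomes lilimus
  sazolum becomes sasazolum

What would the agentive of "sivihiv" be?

sivihivuv

wederim and sazolum both end in -m yet inflect differently (wederimuv, sasazolum), so the final letter is not what conditions the rule; the last vowel is.
"sivihiv" has last vowel 'i'. The stems whose last vowel is 'i' (wederim → wederimuv, kokiv → kokivuv, woviz → wovizuv) add -uv.
The other patterns: stems whose last vowel is 'o' add the prefix ti-; stems whose last vowel is 'u' repeat the first consonant+vowel as a prefix.
So sivihiv → sivihivuv.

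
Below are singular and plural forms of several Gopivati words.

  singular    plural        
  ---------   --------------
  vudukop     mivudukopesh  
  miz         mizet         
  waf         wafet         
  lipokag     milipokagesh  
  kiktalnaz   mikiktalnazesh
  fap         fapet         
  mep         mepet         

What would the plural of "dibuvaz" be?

midibuvazesh

vudukop and mep both end in -p yet inflect differently (mivudukopesh, mepet), so the final letter is not what conditions the rule; the number of vowels is.
"dibuvaz" has 3 vowels. The stems with 3 vowels (kiktalnaz → mikiktalnazesh, vudukop → mivudukopesh, lipokag → milipokagesh) add mi- … -esh around the stem.
So dibuvaz → midibuvazesh.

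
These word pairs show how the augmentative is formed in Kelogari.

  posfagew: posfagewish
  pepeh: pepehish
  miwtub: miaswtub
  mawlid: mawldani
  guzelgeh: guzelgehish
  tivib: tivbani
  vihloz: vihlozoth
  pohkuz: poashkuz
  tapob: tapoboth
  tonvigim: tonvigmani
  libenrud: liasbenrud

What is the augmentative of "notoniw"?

mawlid and libenrud both end in -d yet inflect differently (mawldani, liasbenrud), so the final letter is not what conditions the rule; the last vowel is.
"notoniw" has last vowel 'i'. The stems whose last vowel is 'i' (mawlid → mawldani, tivib → tivbani, tonvigim → tonvigmani) delete the last vowel and add -ani.
The other patterns: stems whose last vowel is 'u' insert -as- after the first vowel; stems whose last vowel is 'e' add -ish; stems whose last vowel is 'o' add -oth.
So notoniw → notonwani.

notonwani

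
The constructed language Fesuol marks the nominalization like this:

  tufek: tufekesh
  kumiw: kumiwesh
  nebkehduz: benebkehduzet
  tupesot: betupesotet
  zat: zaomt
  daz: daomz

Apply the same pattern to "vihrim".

vihrimesh

daz and nebkehduz both end in -z yet inflect differently (daomz, benebkehduzet), so the final letter is not what conditions the rule; the number of vowels is.
"vihrim" has 2 vowels. The stems with 2 vowels (kumiw → kumiwesh, tufek → tufekesh) add -esh.
So vihrim → vihrimesh.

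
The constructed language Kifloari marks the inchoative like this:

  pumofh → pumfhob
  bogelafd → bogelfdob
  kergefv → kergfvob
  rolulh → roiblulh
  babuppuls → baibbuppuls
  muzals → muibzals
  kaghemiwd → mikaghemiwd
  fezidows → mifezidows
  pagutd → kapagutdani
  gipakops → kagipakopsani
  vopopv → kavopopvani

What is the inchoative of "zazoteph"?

kazazotephani

pumofh and rolulh both end in -h yet inflect differently (pumfhob, roiblulh), so the final letter is not what conditions the rule; the second-to-last letter is.
"zazoteph" has second-to-last letter 'p'. The stems whose second-to-last letter is 'p' (gipakops → kagipakopsani, vopopv → kavopopvani) add ka- … -ani around the stem.
The other patterns: stems whose second-to-last letter is 'f' delete the last vowel and add -ob; stems whose second-to-last letter is 'l' insert -ib- after the first vowel; stems whose second-to-last letter is 'w' add the prefix mi-.
So zazoteph → kazazotephani.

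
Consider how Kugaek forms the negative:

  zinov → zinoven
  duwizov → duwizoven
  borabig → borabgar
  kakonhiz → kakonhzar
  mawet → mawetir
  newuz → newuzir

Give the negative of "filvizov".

filvizoven

"filvizov" has last vowel 'o'. The stems whose last vowel is 'o' (zinov → zinoven, duwizov → duwizoven) add -en.
The other patterns: stems whose last vowel is 'i' delete the last vowel and add -ar; stems whose last vowel is 'e' or 'u' add -ir.
So filvizov → filvizoven.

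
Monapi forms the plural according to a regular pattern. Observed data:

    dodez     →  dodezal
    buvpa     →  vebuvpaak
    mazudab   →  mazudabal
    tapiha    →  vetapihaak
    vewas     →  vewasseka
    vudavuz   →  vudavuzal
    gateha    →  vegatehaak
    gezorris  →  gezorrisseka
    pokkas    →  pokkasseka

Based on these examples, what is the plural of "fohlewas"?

fohlewasseka

"fohlewas" ends in -s. The stems ending in -s (gezorris → gezorrisseka, vewas → vewasseka, pokkas → pokkasseka) double the final consonant and add -eka.
So fohlewas → fohlewasseka.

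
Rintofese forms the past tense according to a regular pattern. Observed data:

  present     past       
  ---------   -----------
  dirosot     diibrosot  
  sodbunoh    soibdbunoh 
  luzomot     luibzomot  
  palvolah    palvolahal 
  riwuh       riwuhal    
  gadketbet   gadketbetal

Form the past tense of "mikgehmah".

sodbunoh and palvolah both end in -h yet inflect differently (soibdbunoh, palvolahal), so the final letter is not what conditions the rule; the last vowel is.
"mikgehmah" has last vowel 'a'. The one such stem in the data (palvolah → palvolahal) adds -al, so the same rule applies.
The other pattern: stems whose last vowel is 'o' insert -ib- after the first vowel.
So mikgehmah → mikgehmahal.

mikgehmahal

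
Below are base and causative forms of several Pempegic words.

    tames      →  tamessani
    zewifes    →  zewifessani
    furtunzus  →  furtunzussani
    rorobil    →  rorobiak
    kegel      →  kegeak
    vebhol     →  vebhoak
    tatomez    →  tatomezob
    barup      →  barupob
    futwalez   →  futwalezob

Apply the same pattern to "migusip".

"migusip" ends in -p. The one such stem in the data (barup → barupob) adds -ob, so the same rule applies.
The other patterns: stems ending in -s double the final consonant and add -ani; stems ending in -l drop the final letter and add -ak.
So migusip → migusipob.

migusipob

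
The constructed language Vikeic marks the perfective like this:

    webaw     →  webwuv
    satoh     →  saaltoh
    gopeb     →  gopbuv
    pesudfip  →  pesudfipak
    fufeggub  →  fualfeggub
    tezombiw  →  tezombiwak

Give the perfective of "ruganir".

tezombiw and webaw both end in -w yet inflect differently (tezombiwak, webwuv), so the final letter is not what conditions the rule; the last vowel is.
"ruganir" has last vowel 'i'. The stems whose last vowel is 'i' (pesudfip → pesudfipak, tezombiw → tezombiwak) add -ak.
The other patterns: stems whose last vowel is 'a' or 'e' delete the last vowel and add -uv; stems whose last vowel is 'o' or 'u' insert -al- after the first vowel.
So ruganir → ruganirak.

ruganirak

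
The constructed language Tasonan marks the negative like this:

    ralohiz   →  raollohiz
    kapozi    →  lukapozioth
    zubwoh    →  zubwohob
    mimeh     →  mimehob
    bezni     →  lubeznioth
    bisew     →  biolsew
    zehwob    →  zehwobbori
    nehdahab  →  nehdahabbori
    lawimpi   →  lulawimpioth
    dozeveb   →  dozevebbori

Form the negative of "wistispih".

wistispihob

lawimpi and ralohiz both have last vowel 'i' yet inflect differently (lulawimpioth, raollohiz), so the last vowel is not what conditions the rule; the final letter is.
"wistispih" ends in -h. The stems ending in -h (zubwoh → zubwohob, mimeh → mimehob) add -ob.
So wistispih → wistispihob.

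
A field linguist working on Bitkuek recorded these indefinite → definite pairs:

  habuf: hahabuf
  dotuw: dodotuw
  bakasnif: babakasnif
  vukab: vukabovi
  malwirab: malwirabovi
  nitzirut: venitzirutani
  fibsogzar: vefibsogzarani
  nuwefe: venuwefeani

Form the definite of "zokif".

zozokif

habuf and nitzirut both have last vowel 'u' yet inflect differently (hahabuf, venitzirutani), so the last vowel is not what conditions the rule; the final letter is.
"zokif" ends in -f. The stems ending in -f (habuf → hahabuf, bakasnif → babakasnif) repeat the first consonant+vowel as a prefix.
The other patterns: stems ending in -b add -ovi; stems ending in -e, -r or -t add ve- … -ani around the stem.
So zokif → zozokif.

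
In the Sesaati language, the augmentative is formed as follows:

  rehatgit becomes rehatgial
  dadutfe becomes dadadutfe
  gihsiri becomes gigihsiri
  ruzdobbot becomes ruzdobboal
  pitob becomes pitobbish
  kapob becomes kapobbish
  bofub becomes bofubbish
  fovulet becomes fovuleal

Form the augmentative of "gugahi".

gugugahi

"gugahi" ends in -i. The one such stem in the data (gihsiri → gigihsiri) repeats the first consonant+vowel as a prefix (as does dadutfe), so the same rule applies.
The other patterns: stems ending in -b double the final consonant and add -ish; stems ending in -t drop the final letter and add -al.
So gugahi → gugugahi.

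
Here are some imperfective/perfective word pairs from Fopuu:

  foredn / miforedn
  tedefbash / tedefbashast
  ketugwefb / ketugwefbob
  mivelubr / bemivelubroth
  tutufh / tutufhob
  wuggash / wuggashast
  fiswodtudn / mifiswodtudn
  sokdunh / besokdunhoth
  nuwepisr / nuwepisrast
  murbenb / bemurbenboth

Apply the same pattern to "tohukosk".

"tohukosk" has second-to-last letter 's'. The stems whose second-to-last letter is 's' (tedefbash → tedefbashast, wuggash → wuggashast, nuwepisr → nuwepisrast) add -ast.
The other patterns: stems whose second-to-last letter is 'd' add the prefix mi-; stems whose second-to-last letter is 'f' add -ob; stems whose second-to-last letter is 'b' or 'n' add be- … -oth around the stem.
So tohukosk → tohukoskast.

tohukoskast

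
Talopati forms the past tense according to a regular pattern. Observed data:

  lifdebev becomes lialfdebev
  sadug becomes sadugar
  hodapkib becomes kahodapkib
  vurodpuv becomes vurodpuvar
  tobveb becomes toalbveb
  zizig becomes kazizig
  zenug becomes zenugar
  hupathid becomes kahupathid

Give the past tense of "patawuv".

patawuvar

sadug and zizig both end in -g yet inflect differently (sadugar, kazizig), so the final letter is not what conditions the rule; the last vowel is.
"patawuv" has last vowel 'u'. The stems whose last vowel is 'u' (vurodpuv → vurodpuvar, sadug → sadugar, zenug → zenugar) add -ar.
The other patterns: stems whose last vowel is 'i' add the prefix ka-; stems whose last vowel is 'e' insert -al- after the first vowel.
So patawuv → patawuvar.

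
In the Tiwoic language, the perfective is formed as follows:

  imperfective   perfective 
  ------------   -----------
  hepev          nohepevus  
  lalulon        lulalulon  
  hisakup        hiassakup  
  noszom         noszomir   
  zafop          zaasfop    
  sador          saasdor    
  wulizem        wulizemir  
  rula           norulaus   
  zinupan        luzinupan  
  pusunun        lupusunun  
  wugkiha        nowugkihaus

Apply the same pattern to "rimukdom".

"rimukdom" ends in -m. The stems ending in -m (noszom → noszomir, wulizem → wulizemir) add -ir.
So rimukdom → rimukdomir.

rimukdomir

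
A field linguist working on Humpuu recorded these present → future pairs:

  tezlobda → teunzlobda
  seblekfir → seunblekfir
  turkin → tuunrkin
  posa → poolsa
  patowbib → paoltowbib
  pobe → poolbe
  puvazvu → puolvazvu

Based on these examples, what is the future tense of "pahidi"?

posa and tezlobda both end in -a yet inflect differently (poolsa, teunzlobda), so the final letter is not what conditions the rule; the first letter is.
"pahidi" begins with p-. The stems beginning with p- (pobe → poolbe, patowbib → paoltowbib, puvazvu → puolvazvu) insert -ol- after the first vowel.
So pahidi → paolhidi.

paolhidi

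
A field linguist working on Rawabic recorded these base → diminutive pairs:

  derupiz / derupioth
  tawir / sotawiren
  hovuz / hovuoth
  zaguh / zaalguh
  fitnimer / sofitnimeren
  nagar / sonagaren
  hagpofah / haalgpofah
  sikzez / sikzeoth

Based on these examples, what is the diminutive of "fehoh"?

derupiz and tawir both have last vowel 'i' yet inflect differently (derupioth, sotawiren), so the last vowel is not what conditions the rule; the final letter is.
"fehoh" ends in -h. The stems ending in -h (zaguh → zaalguh, hagpofah → haalgpofah) insert -al- after the first vowel.
So fehoh → fealhoh.

fealhoh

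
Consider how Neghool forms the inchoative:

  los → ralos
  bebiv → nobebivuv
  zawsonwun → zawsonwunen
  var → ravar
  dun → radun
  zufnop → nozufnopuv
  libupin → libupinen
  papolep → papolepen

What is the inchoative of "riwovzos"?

riwovzosen

"riwovzos" has 3 vowels. The stems with 3 vowels (libupin → libupinen, zawsonwun → zawsonwunen, papolep → papolepen) add -en.
The other patterns: stems with 1 vowel add the prefix ra-; stems with 2 vowels add no- … -uv around the stem.
So riwovzos → riwovzosen.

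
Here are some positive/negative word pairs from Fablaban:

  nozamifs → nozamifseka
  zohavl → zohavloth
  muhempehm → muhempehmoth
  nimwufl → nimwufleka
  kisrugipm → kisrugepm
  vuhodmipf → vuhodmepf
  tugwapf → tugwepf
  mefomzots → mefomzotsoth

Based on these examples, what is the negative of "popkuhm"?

nozamifs and mefomzots both end in -s yet inflect differently (nozamifseka, mefomzotsoth), so the final letter is not what conditions the rule; the second-to-last letter is.
"popkuhm" has second-to-last letter 'h'. The one such stem in the data (muhempehm → muhempehmoth) adds -oth, so the same rule applies.
The other patterns: stems whose second-to-last letter is 'p' change the last vowel to 'e'; stems whose second-to-last letter is 'f' add -eka.
So popkuhm → popkuhmoth.

popkuhmoth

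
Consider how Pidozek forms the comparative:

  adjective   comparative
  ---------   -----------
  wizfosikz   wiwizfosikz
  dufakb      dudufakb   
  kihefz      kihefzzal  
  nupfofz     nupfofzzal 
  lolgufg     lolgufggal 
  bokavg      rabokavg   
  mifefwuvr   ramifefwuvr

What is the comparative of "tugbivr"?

wizfosikz and kihefz both end in -z yet inflect differently (wiwizfosikz, kihefzzal), so the final letter is not what conditions the rule; the second-to-last letter is.
"tugbivr" has second-to-last letter 'v'. The stems whose second-to-last letter is 'v' (bokavg → rabokavg, mifefwuvr → ramifefwuvr) add the prefix ra-.
The other patterns: stems whose second-to-last letter is 'k' repeat the first consonant+vowel as a prefix; stems whose second-to-last letter is 'f' double the final consonant and add -al.
So tugbivr → ratugbivr.

ratugbivr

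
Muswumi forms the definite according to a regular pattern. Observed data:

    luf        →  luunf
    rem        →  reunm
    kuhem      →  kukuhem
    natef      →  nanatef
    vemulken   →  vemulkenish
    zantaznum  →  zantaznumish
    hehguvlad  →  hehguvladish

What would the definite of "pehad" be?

pepehad

"pehad" has 2 vowels. The stems with 2 vowels (kuhem → kukuhem, natef → nanatef) repeat the first consonant+vowel as a prefix.
So pehad → pepehad.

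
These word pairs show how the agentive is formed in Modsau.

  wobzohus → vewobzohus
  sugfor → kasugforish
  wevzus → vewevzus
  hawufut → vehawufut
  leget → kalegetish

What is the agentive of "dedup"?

vededup

hawufut and leget both end in -t yet inflect differently (vehawufut, kalegetish), so the final letter is not what conditions the rule; the last vowel is.
"dedup" has last vowel 'u'. The stems whose last vowel is 'u' (wevzus → vewevzus, hawufut → vehawufut, wobzohus → vewobzohus) add the prefix ve-.
So dedup → vededup.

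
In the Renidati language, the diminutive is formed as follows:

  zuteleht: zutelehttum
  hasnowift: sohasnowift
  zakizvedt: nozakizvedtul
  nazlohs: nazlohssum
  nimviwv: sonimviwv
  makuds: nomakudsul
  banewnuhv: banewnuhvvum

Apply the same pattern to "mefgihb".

mefgihbbum

makuds and nazlohs both end in -s yet inflect differently (nomakudsul, nazlohssum), so the final letter is not what conditions the rule; the second-to-last letter is.
"mefgihb" has second-to-last letter 'h'. The stems whose second-to-last letter is 'h' (nazlohs → nazlohssum, banewnuhv → banewnuhvvum, zuteleht → zutelehttum) double the final consonant and add -um.
The other patterns: stems whose second-to-last letter is 'd' add no- … -ul around the stem; stems whose second-to-last letter is 'f' or 'w' add the prefix so-.
So mefgihb → mefgihbbum.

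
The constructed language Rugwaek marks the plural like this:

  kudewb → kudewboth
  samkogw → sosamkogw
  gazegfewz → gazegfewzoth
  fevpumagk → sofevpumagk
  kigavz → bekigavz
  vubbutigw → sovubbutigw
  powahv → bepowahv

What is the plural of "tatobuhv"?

gazegfewz and kigavz both end in -z yet inflect differently (gazegfewzoth, bekigavz), so the final letter is not what conditions the rule; the second-to-last letter is.
"tatobuhv" has second-to-last letter 'h'. The one such stem in the data (powahv → bepowahv) adds the prefix be-, so the same rule applies.
So tatobuhv → betatobuhv.

betatobuhv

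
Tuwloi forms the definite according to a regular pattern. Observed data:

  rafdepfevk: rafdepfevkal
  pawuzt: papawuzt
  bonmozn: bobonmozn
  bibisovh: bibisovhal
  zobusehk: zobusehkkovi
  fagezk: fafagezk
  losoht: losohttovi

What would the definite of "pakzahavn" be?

rafdepfevk and fagezk both end in -k yet inflect differently (rafdepfevkal, fafagezk), so the final letter is not what conditions the rule; the second-to-last letter is.
"pakzahavn" has second-to-last letter 'v'. The stems whose second-to-last letter is 'v' (bibisovh → bibisovhal, rafdepfevk → rafdepfevkal) add -al.
The other patterns: stems whose second-to-last letter is 'z' repeat the first consonant+vowel as a prefix; stems whose second-to-last letter is 'h' double the final consonant and add -ovi.
So pakzahavn → pakzahavnal.

pakzahavnal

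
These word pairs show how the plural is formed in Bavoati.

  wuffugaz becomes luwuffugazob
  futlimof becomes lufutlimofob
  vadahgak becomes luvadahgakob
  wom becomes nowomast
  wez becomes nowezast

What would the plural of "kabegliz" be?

wuffugaz and wez both end in -z yet inflect differently (luwuffugazob, nowezast), so the final letter is not what conditions the rule; the number of vowels is.
"kabegliz" has 3 vowels. The stems with 3 vowels (wuffugaz → luwuffugazob, futlimof → lufutlimofob, vadahgak → luvadahgakob) add lu- … -ob around the stem.
The other pattern: stems with 1 vowel add no- … -ast around the stem.
So kabegliz → lukabeglizob.

lukabeglizob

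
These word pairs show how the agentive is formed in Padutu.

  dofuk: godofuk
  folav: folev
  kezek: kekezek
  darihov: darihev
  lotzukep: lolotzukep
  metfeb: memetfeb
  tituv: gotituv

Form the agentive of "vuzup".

govuzup

"vuzup" has last vowel 'u'. The stems whose last vowel is 'u' (dofuk → godofuk, tituv → gotituv) add the prefix go-.
So vuzup → govuzup.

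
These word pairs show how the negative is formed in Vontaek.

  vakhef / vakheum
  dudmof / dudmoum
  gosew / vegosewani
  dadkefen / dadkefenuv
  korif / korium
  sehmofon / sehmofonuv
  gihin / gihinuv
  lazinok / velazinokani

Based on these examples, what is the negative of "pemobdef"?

vakhef and dadkefen both have last vowel 'e' yet inflect differently (vakheum, dadkefenuv), so the last vowel is not what conditions the rule; the final letter is.
"pemobdef" ends in -f. The stems ending in -f (vakhef → vakheum, dudmof → dudmoum, korif → korium) drop the final letter and add -um.
The other patterns: stems ending in -n add -uv; stems ending in -k or -w add ve- … -ani around the stem.
So pemobdef → pemobdeum.

pemobdeum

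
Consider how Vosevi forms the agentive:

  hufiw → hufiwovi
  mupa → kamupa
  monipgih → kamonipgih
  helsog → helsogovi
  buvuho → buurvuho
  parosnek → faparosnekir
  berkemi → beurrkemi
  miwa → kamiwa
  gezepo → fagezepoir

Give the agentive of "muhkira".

kamuhkira

buvuho and gezepo both end in -o yet inflect differently (buurvuho, fagezepoir), so the final letter is not what conditions the rule; the first letter is.
"muhkira" begins with m-. The stems beginning with m- (monipgih → kamonipgih, mupa → kamupa, miwa → kamiwa) add the prefix ka-.
So muhkira → kamuhkira.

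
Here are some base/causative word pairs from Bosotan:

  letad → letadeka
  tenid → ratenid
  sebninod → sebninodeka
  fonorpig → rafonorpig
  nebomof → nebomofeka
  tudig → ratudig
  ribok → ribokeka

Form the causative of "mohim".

tenid and letad both end in -d yet inflect differently (ratenid, letadeka), so the final letter is not what conditions the rule; the last vowel is.
"mohim" has last vowel 'i'. The stems whose last vowel is 'i' (fonorpig → rafonorpig, tudig → ratudig, tenid → ratenid) add the prefix ra-.
So mohim → ramohim.

ramohim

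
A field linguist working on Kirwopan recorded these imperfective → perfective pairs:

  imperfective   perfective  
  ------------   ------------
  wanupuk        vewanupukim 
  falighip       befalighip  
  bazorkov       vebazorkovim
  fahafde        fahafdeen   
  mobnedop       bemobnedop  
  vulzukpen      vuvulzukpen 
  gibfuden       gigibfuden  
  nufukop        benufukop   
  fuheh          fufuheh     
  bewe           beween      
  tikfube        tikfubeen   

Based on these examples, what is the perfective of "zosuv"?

vezosuvim

bewe and vulzukpen both have last vowel 'e' yet inflect differently (beween, vuvulzukpen), so the last vowel is not what conditions the rule; the final letter is.
"zosuv" ends in -v. The one such stem in the data (bazorkov → vebazorkovim) adds ve- … -im around the stem, so the same rule applies.
So zosuv → vezosuvim.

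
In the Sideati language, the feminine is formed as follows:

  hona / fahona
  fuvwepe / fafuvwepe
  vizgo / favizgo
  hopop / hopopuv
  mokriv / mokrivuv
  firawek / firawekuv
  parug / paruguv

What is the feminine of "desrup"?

"desrup" ends in a consonant. The stems ending in a consonant (hopop → hopopuv, mokriv → mokrivuv, firawek → firawekuv) add -uv.
The other pattern: stems ending in a vowel add the prefix fa-.
So desrup → desrupuv.

desrupuv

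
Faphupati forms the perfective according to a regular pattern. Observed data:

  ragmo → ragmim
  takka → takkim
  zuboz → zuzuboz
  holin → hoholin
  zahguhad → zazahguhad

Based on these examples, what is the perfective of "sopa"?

sopim

ragmo and zuboz both have last vowel 'o' yet inflect differently (ragmim, zuzuboz), so the last vowel is not what conditions the rule; whether the stem ends in a vowel or a consonant is.
"sopa" ends in a vowel. The stems ending in a vowel (ragmo → ragmim, takka → takkim) drop the final letter and add -im.
The other pattern: stems ending in a consonant repeat the first consonant+vowel as a prefix.
So sopa → sopim.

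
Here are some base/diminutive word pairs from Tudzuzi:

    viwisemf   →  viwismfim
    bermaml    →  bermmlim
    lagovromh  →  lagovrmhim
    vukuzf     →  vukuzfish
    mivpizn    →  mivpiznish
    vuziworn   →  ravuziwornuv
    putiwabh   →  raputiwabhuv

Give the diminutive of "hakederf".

rahakederfuv

viwisemf and vukuzf both end in -f yet inflect differently (viwismfim, vukuzfish), so the final letter is not what conditions the rule; the second-to-last letter is.
"hakederf" has second-to-last letter 'r'. The one such stem in the data (vuziworn → ravuziwornuv) adds ra- … -uv around the stem, so the same rule applies.
The other patterns: stems whose second-to-last letter is 'm' delete the last vowel and add -im; stems whose second-to-last letter is 'z' add -ish.
So hakederf → rahakederfuv.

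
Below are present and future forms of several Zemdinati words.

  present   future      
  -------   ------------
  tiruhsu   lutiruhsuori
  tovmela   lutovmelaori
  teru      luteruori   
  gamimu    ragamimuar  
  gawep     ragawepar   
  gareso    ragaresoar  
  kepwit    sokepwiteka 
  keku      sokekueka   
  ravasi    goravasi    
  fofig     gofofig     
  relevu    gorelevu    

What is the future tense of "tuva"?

lutuvaori

tiruhsu and gamimu both end in -u yet inflect differently (lutiruhsuori, ragamimuar), so the final letter is not what conditions the rule; the first letter is.
"tuva" begins with t-. The stems beginning with t- (tiruhsu → lutiruhsuori, tovmela → lutovmelaori, teru → luteruori) add lu- … -ori around the stem.
The other patterns: stems beginning with g- add ra- … -ar around the stem; stems beginning with k- add so- … -eka around the stem; stems beginning with f- or r- add the prefix go-.
So tuva → lutuvaori.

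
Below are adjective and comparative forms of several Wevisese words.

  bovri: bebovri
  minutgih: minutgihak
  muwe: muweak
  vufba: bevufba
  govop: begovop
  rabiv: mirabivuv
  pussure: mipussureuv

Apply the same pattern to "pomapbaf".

"pomapbaf" begins with p-. The one such stem in the data (pussure → mipussureuv) adds mi- … -uv around the stem, so the same rule applies.
So pomapbaf → mipomapbafuv.

mipomapbafuv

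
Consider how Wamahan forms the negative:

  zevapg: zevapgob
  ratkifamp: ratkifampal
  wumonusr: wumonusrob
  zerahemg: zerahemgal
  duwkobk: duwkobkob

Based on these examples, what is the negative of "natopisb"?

natopisbob

"natopisb" has second-to-last letter 's'. The one such stem in the data (wumonusr → wumonusrob) adds -ob, so the same rule applies.
The other pattern: stems whose second-to-last letter is 'm' add -al.
So natopisb → natopisbob.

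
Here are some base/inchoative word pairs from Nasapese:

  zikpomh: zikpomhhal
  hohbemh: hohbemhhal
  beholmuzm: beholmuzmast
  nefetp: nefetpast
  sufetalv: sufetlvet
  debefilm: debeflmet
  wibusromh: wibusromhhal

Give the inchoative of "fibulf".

debefilm and beholmuzm both end in -m yet inflect differently (debeflmet, beholmuzmast), so the final letter is not what conditions the rule; the second-to-last letter is.
"fibulf" has second-to-last letter 'l'. The stems whose second-to-last letter is 'l' (sufetalv → sufetlvet, debefilm → debeflmet) delete the last vowel and add -et.
So fibulf → fiblfet.

fiblfet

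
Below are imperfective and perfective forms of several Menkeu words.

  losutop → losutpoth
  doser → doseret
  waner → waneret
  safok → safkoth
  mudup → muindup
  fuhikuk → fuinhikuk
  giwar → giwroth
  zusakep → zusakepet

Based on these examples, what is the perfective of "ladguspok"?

ladguspkoth

zusakep and mudup both end in -p yet inflect differently (zusakepet, muindup), so the final letter is not what conditions the rule; the last vowel is.
"ladguspok" has last vowel 'o'. The stems whose last vowel is 'o' (losutop → losutpoth, safok → safkoth) delete the last vowel and add -oth.
The other patterns: stems whose last vowel is 'e' add -et; stems whose last vowel is 'u' insert -in- after the first vowel.
So ladguspok → ladguspkoth.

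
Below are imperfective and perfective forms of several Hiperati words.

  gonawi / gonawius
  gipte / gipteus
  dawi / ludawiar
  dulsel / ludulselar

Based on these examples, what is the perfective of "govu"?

gonawi and dawi both end in -i yet inflect differently (gonawius, ludawiar), so the final letter is not what conditions the rule; the first letter is.
"govu" begins with g-. The stems beginning with g- (gonawi → gonawius, gipte → gipteus) add -us.
So govu → govuus.

govuus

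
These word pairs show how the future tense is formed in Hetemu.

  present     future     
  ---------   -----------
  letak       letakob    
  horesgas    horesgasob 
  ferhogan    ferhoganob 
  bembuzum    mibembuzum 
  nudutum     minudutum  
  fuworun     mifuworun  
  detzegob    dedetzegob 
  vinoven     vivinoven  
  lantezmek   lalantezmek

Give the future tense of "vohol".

"vohol" has last vowel 'o'. The one such stem in the data (detzegob → dedetzegob) repeats the first consonant+vowel as a prefix (as do vinoven, lantezmek), so the same rule applies.
So vohol → vovohol.

vovohol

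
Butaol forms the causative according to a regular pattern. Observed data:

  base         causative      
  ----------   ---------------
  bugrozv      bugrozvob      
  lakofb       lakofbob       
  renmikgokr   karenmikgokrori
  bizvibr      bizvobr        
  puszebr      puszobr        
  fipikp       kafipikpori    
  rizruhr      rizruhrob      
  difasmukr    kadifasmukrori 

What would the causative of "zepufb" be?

"zepufb" has second-to-last letter 'f'. The one such stem in the data (lakofb → lakofbob) adds -ob, so the same rule applies.
The other patterns: stems whose second-to-last letter is 'k' add ka- … -ori around the stem; stems whose second-to-last letter is 'b' change the last vowel to 'o'.
So zepufb → zepufbob.

zepufbob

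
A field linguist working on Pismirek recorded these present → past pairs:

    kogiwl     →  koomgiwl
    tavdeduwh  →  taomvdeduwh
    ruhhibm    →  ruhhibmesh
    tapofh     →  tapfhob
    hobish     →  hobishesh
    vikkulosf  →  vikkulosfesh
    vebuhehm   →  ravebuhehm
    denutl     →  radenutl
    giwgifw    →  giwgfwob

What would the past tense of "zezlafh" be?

tapofh and tavdeduwh both end in -h yet inflect differently (tapfhob, taomvdeduwh), so the final letter is not what conditions the rule; the second-to-last letter is.
"zezlafh" has second-to-last letter 'f'. The stems whose second-to-last letter is 'f' (tapofh → tapfhob, giwgifw → giwgfwob) delete the last vowel and add -ob.
The other patterns: stems whose second-to-last letter is 'w' insert -om- after the first vowel; stems whose second-to-last letter is 'b' or 's' add -esh; stems whose second-to-last letter is 'h' or 't' add the prefix ra-.
So zezlafh → zezlfhob.

zezlfhob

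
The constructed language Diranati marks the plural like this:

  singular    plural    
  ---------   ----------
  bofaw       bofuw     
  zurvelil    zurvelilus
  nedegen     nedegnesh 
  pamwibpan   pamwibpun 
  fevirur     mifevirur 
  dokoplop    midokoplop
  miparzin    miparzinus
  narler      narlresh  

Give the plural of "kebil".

kebilus

nedegen and miparzin both end in -n yet inflect differently (nedegnesh, miparzinus), so the final letter is not what conditions the rule; the last vowel is.
"kebil" has last vowel 'i'. The stems whose last vowel is 'i' (miparzin → miparzinus, zurvelil → zurvelilus) add -us.
The other patterns: stems whose last vowel is 'e' delete the last vowel and add -esh; stems whose last vowel is 'a' change the last vowel to 'u'; stems whose last vowel is 'o' or 'u' add the prefix mi-.
So kebil → kebilus.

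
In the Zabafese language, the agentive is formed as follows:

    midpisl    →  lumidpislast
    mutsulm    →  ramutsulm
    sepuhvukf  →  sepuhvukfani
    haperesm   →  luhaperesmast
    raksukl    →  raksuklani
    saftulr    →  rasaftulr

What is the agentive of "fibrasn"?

lufibrasnast

mutsulm and haperesm both end in -m yet inflect differently (ramutsulm, luhaperesmast), so the final letter is not what conditions the rule; the second-to-last letter is.
"fibrasn" has second-to-last letter 's'. The stems whose second-to-last letter is 's' (haperesm → luhaperesmast, midpisl → lumidpislast) add lu- … -ast around the stem.
The other patterns: stems whose second-to-last letter is 'l' add the prefix ra-; stems whose second-to-last letter is 'k' add -ani.
So fibrasn → lufibrasnast.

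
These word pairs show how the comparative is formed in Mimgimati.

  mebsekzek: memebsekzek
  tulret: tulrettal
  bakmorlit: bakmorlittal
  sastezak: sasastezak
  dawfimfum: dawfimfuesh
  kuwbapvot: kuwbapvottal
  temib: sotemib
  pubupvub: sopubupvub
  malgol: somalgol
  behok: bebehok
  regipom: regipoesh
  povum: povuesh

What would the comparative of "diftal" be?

behok and kuwbapvot both have last vowel 'o' yet inflect differently (bebehok, kuwbapvottal), so the last vowel is not what conditions the rule; the final letter is.
"diftal" ends in -l. The one such stem in the data (malgol → somalgol) adds the prefix so-, so the same rule applies.
The other patterns: stems ending in -k repeat the first consonant+vowel as a prefix; stems ending in -t double the final consonant and add -al; stems ending in -m drop the final letter and add -esh.
So diftal → sodiftal.

sodiftal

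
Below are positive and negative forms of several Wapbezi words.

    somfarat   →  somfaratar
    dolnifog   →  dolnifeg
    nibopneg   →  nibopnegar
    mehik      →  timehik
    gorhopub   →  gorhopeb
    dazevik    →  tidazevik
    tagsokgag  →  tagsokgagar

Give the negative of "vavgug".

tagsokgag and dolnifog both end in -g yet inflect differently (tagsokgagar, dolnifeg), so the final letter is not what conditions the rule; the last vowel is.
"vavgug" has last vowel 'u'. The one such stem in the data (gorhopub → gorhopeb) changes the last vowel to 'e' (as does dolnifog), so the same rule applies.
The other patterns: stems whose last vowel is 'i' add the prefix ti-; stems whose last vowel is 'a' or 'e' add -ar.
So vavgug → vavgeg.

vavgeg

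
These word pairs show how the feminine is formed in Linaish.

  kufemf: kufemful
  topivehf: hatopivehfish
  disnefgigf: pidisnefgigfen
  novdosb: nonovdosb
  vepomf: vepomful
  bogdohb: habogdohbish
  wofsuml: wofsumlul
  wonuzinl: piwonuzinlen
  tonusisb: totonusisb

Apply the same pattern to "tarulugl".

kufemf and topivehf both end in -f yet inflect differently (kufemful, hatopivehfish), so the final letter is not what conditions the rule; the second-to-last letter is.
"tarulugl" has second-to-last letter 'g'. The one such stem in the data (disnefgigf → pidisnefgigfen) adds pi- … -en around the stem, so the same rule applies.
The other patterns: stems whose second-to-last letter is 'm' add -ul; stems whose second-to-last letter is 's' repeat the first consonant+vowel as a prefix; stems whose second-to-last letter is 'h' add ha- … -ish around the stem.
So tarulugl → pitaruluglen.

pitaruluglen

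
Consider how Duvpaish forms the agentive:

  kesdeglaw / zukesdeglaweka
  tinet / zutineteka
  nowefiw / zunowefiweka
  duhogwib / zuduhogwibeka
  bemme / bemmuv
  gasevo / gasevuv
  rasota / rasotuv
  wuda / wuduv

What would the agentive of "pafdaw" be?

tinet and bemme both have last vowel 'e' yet inflect differently (zutineteka, bemmuv), so the last vowel is not what conditions the rule; whether the stem ends in a vowel or a consonant is.
"pafdaw" ends in a consonant. The stems ending in a consonant (kesdeglaw → zukesdeglaweka, tinet → zutineteka, nowefiw → zunowefiweka) add zu- … -eka around the stem.
The other pattern: stems ending in a vowel drop the final letter and add -uv.
So pafdaw → zupafdaweka.

zupafdaweka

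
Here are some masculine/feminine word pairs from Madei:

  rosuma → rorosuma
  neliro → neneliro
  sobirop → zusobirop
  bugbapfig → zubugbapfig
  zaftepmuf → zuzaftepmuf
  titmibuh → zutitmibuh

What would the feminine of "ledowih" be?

zuledowih

neliro and sobirop both have last vowel 'o' yet inflect differently (neneliro, zusobirop), so the last vowel is not what conditions the rule; whether the stem ends in a vowel or a consonant is.
"ledowih" ends in a consonant. The stems ending in a consonant (sobirop → zusobirop, bugbapfig → zubugbapfig, zaftepmuf → zuzaftepmuf) add the prefix zu-.
The other pattern: stems ending in a vowel repeat the first consonant+vowel as a prefix.
So ledowih → zuledowih.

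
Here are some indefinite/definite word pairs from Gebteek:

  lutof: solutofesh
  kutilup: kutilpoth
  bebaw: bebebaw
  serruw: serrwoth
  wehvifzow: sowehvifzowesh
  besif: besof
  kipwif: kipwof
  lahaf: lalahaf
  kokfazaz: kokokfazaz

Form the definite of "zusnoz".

sozusnozesh

bebaw and serruw both end in -w yet inflect differently (bebebaw, serrwoth), so the final letter is not what conditions the rule; the last vowel is.
"zusnoz" has last vowel 'o'. The stems whose last vowel is 'o' (lutof → solutofesh, wehvifzow → sowehvifzowesh) add so- … -esh around the stem.
The other patterns: stems whose last vowel is 'a' repeat the first consonant+vowel as a prefix; stems whose last vowel is 'u' delete the last vowel and add -oth; stems whose last vowel is 'i' change the last vowel to 'o'.
So zusnoz → sozusnozesh.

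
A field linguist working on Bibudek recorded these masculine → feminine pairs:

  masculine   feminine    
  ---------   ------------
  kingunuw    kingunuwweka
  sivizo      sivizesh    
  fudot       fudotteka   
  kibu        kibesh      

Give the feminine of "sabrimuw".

sabrimuwweka

kingunuw and kibu both have last vowel 'u' yet inflect differently (kingunuwweka, kibesh), so the last vowel is not what conditions the rule; whether the stem ends in a vowel or a consonant is.
"sabrimuw" ends in a consonant. The stems ending in a consonant (kingunuw → kingunuwweka, fudot → fudotteka) double the final consonant and add -eka.
The other pattern: stems ending in a vowel drop the final letter and add -esh.
So sabrimuw → sabrimuwweka.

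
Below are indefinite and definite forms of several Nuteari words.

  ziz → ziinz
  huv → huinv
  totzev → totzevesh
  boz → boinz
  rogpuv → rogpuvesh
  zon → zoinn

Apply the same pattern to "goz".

huv and rogpuv both end in -v yet inflect differently (huinv, rogpuvesh), so the final letter is not what conditions the rule; the number of vowels is.
"goz" has 1 vowel. The stems with 1 vowel (zon → zoinn, huv → huinv, ziz → ziinz) insert -in- after the first vowel.
The other pattern: stems with 2 vowels add -esh.
So goz → goinz.

goinz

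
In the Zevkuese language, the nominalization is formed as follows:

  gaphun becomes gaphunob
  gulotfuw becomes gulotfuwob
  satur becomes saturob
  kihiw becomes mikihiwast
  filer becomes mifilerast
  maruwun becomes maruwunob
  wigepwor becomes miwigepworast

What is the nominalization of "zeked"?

gulotfuw and kihiw both end in -w yet inflect differently (gulotfuwob, mikihiwast), so the final letter is not what conditions the rule; the last vowel is.
"zeked" has last vowel 'e'. The one such stem in the data (filer → mifilerast) adds mi- … -ast around the stem, so the same rule applies.
The other pattern: stems whose last vowel is 'u' add -ob.
So zeked → mizekedast.

mizekedast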